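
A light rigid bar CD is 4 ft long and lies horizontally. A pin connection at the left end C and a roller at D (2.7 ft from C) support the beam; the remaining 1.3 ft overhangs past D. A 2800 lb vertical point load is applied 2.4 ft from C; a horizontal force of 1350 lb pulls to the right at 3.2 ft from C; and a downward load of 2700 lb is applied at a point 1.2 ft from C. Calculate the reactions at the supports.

Taking moments about C: D_y·2.7 − 2800·2.4 − 2700·1.2 = 0 → D_y = 9960/2.7 = 3688.89 ≈ 3689 lb.
ΣF_y = 0: C_y + 3688.89 − 2800 − 2700 = 0 → C_y = 1811 lb.
ΣF_x = 0: C_x + 1350 = 0 → C_x = -1350 lb.

C_x = -1350 lb, C_y = 1811 lb, D_y = 3689 lb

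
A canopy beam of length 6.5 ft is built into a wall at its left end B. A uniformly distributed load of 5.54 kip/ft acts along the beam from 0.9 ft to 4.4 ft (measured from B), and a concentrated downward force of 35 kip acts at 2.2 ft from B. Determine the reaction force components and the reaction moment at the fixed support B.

Resultant of the distributed load: 5.54 × 3.5 = 19.39 kip at 2.65 ft from B.
ΣF_x = 0: B_x = 0.
ΣF_y = 0: B_y − 5.54·3.5 − 35 = 0 → B_y = 54.39 kip.
ΣM about B: M_B − (5.54·3.5)·2.65 − 35·2.2 = 0 → M_B = 128.4 kip·ft.

B_x = 0, B_y = 54.39 kip, M_B = 128.4 kip·ft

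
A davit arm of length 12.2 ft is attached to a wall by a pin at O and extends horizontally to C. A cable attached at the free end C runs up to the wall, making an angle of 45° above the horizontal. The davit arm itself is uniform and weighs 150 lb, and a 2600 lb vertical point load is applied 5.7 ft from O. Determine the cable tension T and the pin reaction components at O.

ΣM about O: T·sin45°·12.2 − 150·6.1 − 2600·5.7 = 0 → T = 15735/(12.2·0.707107) = 1823.99 ≈ 1824 lb.
ΣF_x = 0: O_x − T·cos45° = 0 → O_x = 1823.99 × 0.707107 = 1290 lb.
ΣF_y = 0: O_y + T·sin45° − 150 − 2600 = 0 → O_y = 2750 − 1823.99 × 0.707107 = 1460 lb.

T = 1824 lb, O_x = 1290 lb, O_y = 1460 lb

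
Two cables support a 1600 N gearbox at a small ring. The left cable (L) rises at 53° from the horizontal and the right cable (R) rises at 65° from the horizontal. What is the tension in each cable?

ΣF_x = 0: −T_L·cos53° + T_R·cos65° = 0 → T_R = 1.42402·T_L.
ΣF_y = 0: T_L·sin53° + T_R·sin65° = 1600.
Substitute: T_L·(0.798636 + 1.42402·0.906308) = 1600 → T_L = 765.83 ≈ 765.8 N.
Then T_R = 1.42402 × 765.83 = 1091 N.

T_L = 765.8 N, T_R = 1091 N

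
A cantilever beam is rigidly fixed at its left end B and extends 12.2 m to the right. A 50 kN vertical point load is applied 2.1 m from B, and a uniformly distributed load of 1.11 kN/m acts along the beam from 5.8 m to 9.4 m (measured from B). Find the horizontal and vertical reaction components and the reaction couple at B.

Resultant of the distributed load: 1.11 × 3.6 = 3.996 kN at 7.6 m from B.
ΣF_x = 0: B_x = 0.
ΣF_y = 0: B_y − 50 − 1.11·3.6 = 0 → B_y = 54.00 kN.
ΣM about B: M_B − 50·2.1 − (1.11·3.6)·7.6 = 0 → M_B = 135.4 kN·m.

B_x = 0, B_y = 54.00 kN, M_B = 135.4 kN·m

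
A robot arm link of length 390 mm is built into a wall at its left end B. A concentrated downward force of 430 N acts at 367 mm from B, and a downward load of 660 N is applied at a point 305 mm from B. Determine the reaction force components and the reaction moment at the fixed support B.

B_x = 0, B_y = 1090 N, M_B = 359100 N·mm

ΣF_x = 0: B_x = 0.
ΣF_y = 0: B_y − 430 − 660 = 0 → B_y = 1090 N.
ΣM about B: M_B − 430·367 − 660·305 = 0 → M_B = 359100 N·mm.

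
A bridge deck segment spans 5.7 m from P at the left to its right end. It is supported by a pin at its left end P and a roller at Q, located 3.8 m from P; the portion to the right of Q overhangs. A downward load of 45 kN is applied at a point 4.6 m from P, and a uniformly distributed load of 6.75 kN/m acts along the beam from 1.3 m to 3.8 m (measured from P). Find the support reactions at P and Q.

P_x = 0, P_y = -3.923 kN, Q_y = 65.80 kN

Resultant of the distributed load: 6.75 × 2.5 = 16.875 kN at 2.55 m from P.
Moments about P: Q_y·3.8 − 45·4.6 − (6.75·2.5)·2.55 = 0 → Q_y = 250.03125/3.8 = 65.7977 ≈ 65.80 kN.
ΣF_y = 0: P_y + 65.7977 − 45 − 6.75·2.5 = 0 → P_y = -3.923 kN.
ΣF_x = 0: no horizontal applied forces, so P_x = 0.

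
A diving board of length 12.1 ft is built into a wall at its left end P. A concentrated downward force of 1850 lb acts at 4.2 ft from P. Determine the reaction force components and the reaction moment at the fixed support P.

P_x = 0, P_y = 1850 lb, M_P = 7770 lb·ft

ΣF_x = 0: P_x = 0.
ΣF_y = 0: P_y − 1850 = 0 → P_y = 1850 lb.
ΣM about P: M_P − 1850·4.2 = 0 → M_P = 7770 lb·ft.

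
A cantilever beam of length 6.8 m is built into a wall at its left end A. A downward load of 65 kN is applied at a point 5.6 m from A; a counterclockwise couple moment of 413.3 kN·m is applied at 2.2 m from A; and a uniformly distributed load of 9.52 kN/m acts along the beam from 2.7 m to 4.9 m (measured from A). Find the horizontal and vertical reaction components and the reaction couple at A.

A_x = 0, A_y = 85.94 kN, M_A = 30.29 kN·m

Resultant of the distributed load: 9.52 × 2.2 = 20.944 kN at 3.8 m from A.
ΣF_x = 0: A_x = 0.
ΣF_y = 0: A_y − 65 − 9.52·2.2 = 0 → A_y = 85.94 kN.
ΣM about A: M_A − 65·5.6 + 413.3 − (9.52·2.2)·3.8 = 0 → M_A = 30.29 kN·m.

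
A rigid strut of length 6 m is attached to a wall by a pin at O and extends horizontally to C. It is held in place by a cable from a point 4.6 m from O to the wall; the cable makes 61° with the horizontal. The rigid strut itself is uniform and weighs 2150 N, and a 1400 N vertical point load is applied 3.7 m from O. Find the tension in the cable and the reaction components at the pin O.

T = 2891 N, O_x = 1401 N, O_y = 1022 N

ΣM about O: T·sin61°·4.6 − 2150·3 − 1400·3.7 = 0 → T = 11630/(4.6·0.87462) = 2890.7 ≈ 2891 N.
ΣF_x = 0: O_x − T·cos61° = 0 → O_x = 2890.7 × 0.48481 = 1401 N.
ΣF_y = 0: O_y + T·sin61° − 2150 − 1400 = 0 → O_y = 3550 − 2890.7 × 0.87462 = 1022 N.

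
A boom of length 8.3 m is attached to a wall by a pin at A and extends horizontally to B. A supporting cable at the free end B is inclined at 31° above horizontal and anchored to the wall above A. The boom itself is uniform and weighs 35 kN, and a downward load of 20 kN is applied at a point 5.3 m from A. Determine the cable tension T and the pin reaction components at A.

ΣM about A: T·sin31°·8.3 − 35·4.15 − 20·5.3 = 0 → T = 251.25/(8.3·0.515038) = 58.7745 ≈ 58.77 kN.
ΣF_x = 0: A_x − T·cos31° = 0 → A_x = 58.7745 × 0.857167 = 50.38 kN.
ΣF_y = 0: A_y + T·sin31° − 35 − 20 = 0 → A_y = 55 − 58.7745 × 0.515038 = 24.73 kN.

T = 58.77 kN, A_x = 50.38 kN, A_y = 24.73 kN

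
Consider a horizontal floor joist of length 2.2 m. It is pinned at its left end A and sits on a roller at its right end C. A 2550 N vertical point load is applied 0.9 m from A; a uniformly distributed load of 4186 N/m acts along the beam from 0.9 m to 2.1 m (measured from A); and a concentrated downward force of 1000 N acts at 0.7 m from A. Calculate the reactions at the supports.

Resultant of the distributed load: 4186 × 1.2 = 5023.2 N at 1.5 m from A.
ΣM about A: C_y·2.2 − 2550·0.9 − (4186·1.2)·1.5 − 1000·0.7 = 0 → C_y = 10529.8/2.2 = 4786.27 ≈ 4786 N.
ΣF_y = 0: A_y + 4786.27 − 2550 − 4186·1.2 − 1000 = 0 → A_y = 3787 N.
ΣF_x = 0: no horizontal applied forces, so A_x = 0.

A_x = 0, A_y = 3787 N, C_y = 4786 N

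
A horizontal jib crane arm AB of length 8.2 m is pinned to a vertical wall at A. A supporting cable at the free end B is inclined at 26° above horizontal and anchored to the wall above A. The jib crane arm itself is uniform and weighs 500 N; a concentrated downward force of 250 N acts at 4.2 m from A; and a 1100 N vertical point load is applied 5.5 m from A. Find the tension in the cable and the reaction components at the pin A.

ΣM about A: T·sin26°·8.2 − 500·4.1 − 250·4.2 − 1100·5.5 = 0 → T = 9150/(8.2·0.438371) = 2545.46 ≈ 2545 N.
ΣF_x = 0: A_x − T·cos26° = 0 → A_x = 2545.46 × 0.898794 = 2288 N.
ΣF_y = 0: A_y + T·sin26° − 500 − 250 − 1100 = 0 → A_y = 1850 − 2545.46 × 0.438371 = 734.1 N.

T = 2545 N, A_x = 2288 N, A_y = 734.1 N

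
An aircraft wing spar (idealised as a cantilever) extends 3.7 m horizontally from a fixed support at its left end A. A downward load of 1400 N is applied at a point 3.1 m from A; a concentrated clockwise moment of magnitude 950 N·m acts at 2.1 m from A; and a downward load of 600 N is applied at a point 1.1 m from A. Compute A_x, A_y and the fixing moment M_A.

ΣF_x = 0: A_x = 0.
ΣF_y = 0: A_y − 1400 − 600 = 0 → A_y = 2000 N.
ΣM about A: M_A − 1400·3.1 − 950 − 600·1.1 = 0 → M_A = 5950 N·m.

A_x = 0, A_y = 2000 N, M_A = 5950 N·m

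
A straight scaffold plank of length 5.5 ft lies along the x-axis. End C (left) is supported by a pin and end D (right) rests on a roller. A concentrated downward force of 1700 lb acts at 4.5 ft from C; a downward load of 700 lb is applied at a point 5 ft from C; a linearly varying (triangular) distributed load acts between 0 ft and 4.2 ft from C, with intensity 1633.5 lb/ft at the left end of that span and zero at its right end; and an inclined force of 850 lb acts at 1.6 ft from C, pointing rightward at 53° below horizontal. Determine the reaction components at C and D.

Resultant of the triangular load: ½ × 1633.5 × 4.2 = 3430.35 lb, acting at 1.4 ft from C (one-third of the span from the peak).
ΣM about C: D_y·5.5 − 1700·4.5 − 700·5 − (½·1633.5·4.2)·1.4 − 850·sin53°·1.6 = 0 → D_y = 17038.6/5.5 = 3097.93 ≈ 3098 lb.
ΣF_y = 0: C_y + 3097.93 − 1700 − 700 − ½·1633.5·4.2 − 850·sin53° = 0 → C_y = 3411 lb.
ΣF_x = 0: C_x + 850·cos53° = 0 → C_x = -511.5 lb.

C_x = -511.5 lb, C_y = 3411 lb, D_y = 3098 lb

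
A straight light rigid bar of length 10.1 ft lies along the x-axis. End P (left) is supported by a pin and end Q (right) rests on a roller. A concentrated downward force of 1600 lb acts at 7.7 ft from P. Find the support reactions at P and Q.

P_x = 0, P_y = 380.2 lb, Q_y = 1220 lb

Moments about P: Q_y·10.1 − 1600·7.7 = 0 → Q_y = 12320/10.1 = 1219.8 ≈ 1220 lb.
ΣF_y = 0: P_y + 1219.8 − 1600 = 0 → P_y = 380.2 lb.
ΣF_x = 0: no horizontal applied forces, so P_x = 0.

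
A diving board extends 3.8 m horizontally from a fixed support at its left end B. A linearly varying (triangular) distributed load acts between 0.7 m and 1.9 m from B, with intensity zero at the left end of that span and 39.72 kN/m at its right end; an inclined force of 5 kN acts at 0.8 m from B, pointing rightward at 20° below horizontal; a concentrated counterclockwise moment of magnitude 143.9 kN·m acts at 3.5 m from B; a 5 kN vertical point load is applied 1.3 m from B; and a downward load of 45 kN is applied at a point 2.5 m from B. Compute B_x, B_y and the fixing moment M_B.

Resultant of the triangular load: ½ × 39.72 × 1.2 = 23.832 kN, acting at 1.5 m from B (one-third of the span from the peak).
ΣF_x = 0: B_x + 5·cos20° = 0 → B_x = -4.698 kN.
ΣF_y = 0: B_y − ½·39.72·1.2 − 5·sin20° − 5 − 45 = 0 → B_y = 75.54 kN.
ΣM about B: M_B − (½·39.72·1.2)·1.5 − 5·sin20°·0.8 + 143.9 − 5·1.3 − 45·2.5 = 0 → M_B = 12.22 kN·m.

B_x = -4.698 kN, B_y = 75.54 kN, M_B = 12.22 kN·m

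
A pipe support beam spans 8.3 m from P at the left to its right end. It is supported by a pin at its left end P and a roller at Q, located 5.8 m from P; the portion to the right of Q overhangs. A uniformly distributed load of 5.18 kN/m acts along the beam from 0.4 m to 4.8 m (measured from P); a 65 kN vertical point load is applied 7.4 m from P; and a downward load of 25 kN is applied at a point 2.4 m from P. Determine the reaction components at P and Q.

Resultant of the distributed load: 5.18 × 4.4 = 22.792 kN at 2.6 m from P.
Taking moments about P: Q_y·5.8 − (5.18·4.4)·2.6 − 65·7.4 − 25·2.4 = 0 → Q_y = 600.2592/5.8 = 103.493 ≈ 103.5 kN.
ΣF_y = 0: P_y + 103.493 − 5.18·4.4 − 65 − 25 = 0 → P_y = 9.299 kN.
ΣF_x = 0: no horizontal applied forces, so P_x = 0.

P_x = 0, P_y = 9.299 kN, Q_y = 103.5 kN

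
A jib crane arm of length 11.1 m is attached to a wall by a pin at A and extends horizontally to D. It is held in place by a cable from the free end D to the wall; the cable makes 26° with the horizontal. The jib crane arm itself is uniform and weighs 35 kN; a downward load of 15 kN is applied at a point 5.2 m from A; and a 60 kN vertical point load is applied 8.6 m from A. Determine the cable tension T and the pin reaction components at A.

ΣM about A: T·sin26°·11.1 − 35·5.55 − 15·5.2 − 60·8.6 = 0 → T = 788.25/(11.1·0.438371) = 161.994 ≈ 162.0 kN.
ΣF_x = 0: A_x − T·cos26° = 0 → A_x = 161.994 × 0.898794 = 145.6 kN.
ΣF_y = 0: A_y + T·sin26° − 35 − 15 − 60 = 0 → A_y = 110 − 161.994 × 0.438371 = 38.99 kN.

T = 162.0 kN, A_x = 145.6 kN, A_y = 38.99 kN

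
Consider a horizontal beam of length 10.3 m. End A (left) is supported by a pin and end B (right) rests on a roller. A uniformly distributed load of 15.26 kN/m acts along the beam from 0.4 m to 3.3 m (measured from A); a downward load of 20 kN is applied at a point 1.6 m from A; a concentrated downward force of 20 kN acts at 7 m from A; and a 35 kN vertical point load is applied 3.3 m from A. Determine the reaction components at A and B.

A_x = 0, A_y = 83.39 kN, B_y = 35.86 kN

Resultant of the distributed load: 15.26 × 2.9 = 44.254 kN at 1.85 m from A.
Taking moments about A: B_y·10.3 − (15.26·2.9)·1.85 − 20·1.6 − 20·7 − 35·3.3 = 0 → B_y = 369.3699/10.3 = 35.8612 ≈ 35.86 kN.
ΣF_y = 0: A_y + 35.8612 − 15.26·2.9 − 20 − 20 − 35 = 0 → A_y = 83.39 kN.
ΣF_x = 0: no horizontal applied forces, so A_x = 0.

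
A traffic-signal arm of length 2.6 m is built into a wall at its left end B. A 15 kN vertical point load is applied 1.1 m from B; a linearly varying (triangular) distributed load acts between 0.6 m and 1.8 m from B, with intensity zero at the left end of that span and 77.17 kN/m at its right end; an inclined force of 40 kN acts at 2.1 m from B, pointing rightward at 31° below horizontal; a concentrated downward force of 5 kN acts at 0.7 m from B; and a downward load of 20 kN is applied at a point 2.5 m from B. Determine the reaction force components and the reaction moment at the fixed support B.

B_x = -34.29 kN, B_y = 106.9 kN, M_B = 178.1 kN·m

Resultant of the triangular load: ½ × 77.17 × 1.2 = 46.302 kN, acting at 1.4 m from B (one-third of the span from the peak).
ΣF_x = 0: B_x + 40·cos31° = 0 → B_x = -34.29 kN.
ΣF_y = 0: B_y − 15 − ½·77.17·1.2 − 40·sin31° − 5 − 20 = 0 → B_y = 106.9 kN.
ΣM about B: M_B − 15·1.1 − (½·77.17·1.2)·1.4 − 40·sin31°·2.1 − 5·0.7 − 20·2.5 = 0 → M_B = 178.1 kN·m.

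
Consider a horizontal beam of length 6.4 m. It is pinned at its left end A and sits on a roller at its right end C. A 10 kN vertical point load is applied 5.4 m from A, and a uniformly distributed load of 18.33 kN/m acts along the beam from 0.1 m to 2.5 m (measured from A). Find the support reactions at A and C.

A_x = 0, A_y = 36.62 kN, C_y = 17.37 kN

Resultant of the distributed load: 18.33 × 2.4 = 43.992 kN at 1.3 m from A.
Moments about A: C_y·6.4 − 10·5.4 − (18.33·2.4)·1.3 = 0 → C_y = 111.1896/6.4 = 17.3734 ≈ 17.37 kN.
ΣF_y = 0: A_y + 17.3734 − 10 − 18.33·2.4 = 0 → A_y = 36.62 kN.
ΣF_x = 0: no horizontal applied forces, so A_x = 0.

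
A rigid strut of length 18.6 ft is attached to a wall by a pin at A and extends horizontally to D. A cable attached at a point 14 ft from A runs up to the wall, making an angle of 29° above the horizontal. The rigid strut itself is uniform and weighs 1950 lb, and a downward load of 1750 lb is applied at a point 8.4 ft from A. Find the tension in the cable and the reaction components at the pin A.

ΣM about A: T·sin29°·14 − 1950·9.3 − 1750·8.4 = 0 → T = 32835/(14·0.48481) = 4837.68 ≈ 4838 lb.
ΣF_x = 0: A_x − T·cos29° = 0 → A_x = 4837.68 × 0.87462 = 4231 lb.
ΣF_y = 0: A_y + T·sin29° − 1950 − 1750 = 0 → A_y = 3700 − 4837.68 × 0.48481 = 1355 lb.

T = 4838 lb, A_x = 4231 lb, A_y = 1355 lb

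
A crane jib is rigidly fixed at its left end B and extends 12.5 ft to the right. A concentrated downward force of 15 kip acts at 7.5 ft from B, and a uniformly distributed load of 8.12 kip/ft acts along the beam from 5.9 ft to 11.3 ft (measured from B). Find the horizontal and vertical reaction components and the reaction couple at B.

B_x = 0, B_y = 58.85 kip, M_B = 489.6 kip·ft

Resultant of the distributed load: 8.12 × 5.4 = 43.848 kip at 8.6 ft from B.
ΣF_x = 0: B_x = 0.
ΣF_y = 0: B_y − 15 − 8.12·5.4 = 0 → B_y = 58.85 kip.
ΣM about B: M_B − 15·7.5 − (8.12·5.4)·8.6 = 0 → M_B = 489.6 kip·ft.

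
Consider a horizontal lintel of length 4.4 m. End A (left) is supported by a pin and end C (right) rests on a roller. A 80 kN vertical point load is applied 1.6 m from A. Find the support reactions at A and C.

A_x = 0, A_y = 50.91 kN, C_y = 29.09 kN

ΣM about A: C_y·4.4 − 80·1.6 = 0 → C_y = 128/4.4 = 29.0909 ≈ 29.09 kN.
ΣF_y = 0: A_y + 29.0909 − 80 = 0 → A_y = 50.91 kN.
ΣF_x = 0: no horizontal applied forces, so A_x = 0.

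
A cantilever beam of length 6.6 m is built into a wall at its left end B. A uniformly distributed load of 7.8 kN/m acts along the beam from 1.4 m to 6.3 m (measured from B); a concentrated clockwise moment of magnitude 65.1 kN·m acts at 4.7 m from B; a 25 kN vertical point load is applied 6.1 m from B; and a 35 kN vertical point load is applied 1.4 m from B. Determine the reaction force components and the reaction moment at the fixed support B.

Resultant of the distributed load: 7.8 × 4.9 = 38.22 kN at 3.85 m from B.
ΣF_x = 0: B_x = 0.
ΣF_y = 0: B_y − 7.8·4.9 − 25 − 35 = 0 → B_y = 98.22 kN.
ΣM about B: M_B − (7.8·4.9)·3.85 − 65.1 − 25·6.1 − 35·1.4 = 0 → M_B = 413.7 kN·m.

B_x = 0, B_y = 98.22 kN, M_B = 413.7 kN·m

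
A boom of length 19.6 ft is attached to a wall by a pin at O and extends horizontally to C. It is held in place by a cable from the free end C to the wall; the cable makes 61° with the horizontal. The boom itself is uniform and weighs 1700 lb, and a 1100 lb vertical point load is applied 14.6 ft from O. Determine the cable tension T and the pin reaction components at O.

T = 1909 lb, O_x = 925.4 lb, O_y = 1131 lb

ΣM about O: T·sin61°·19.6 − 1700·9.8 − 1100·14.6 = 0 → T = 32720/(19.6·0.87462) = 1908.7 ≈ 1909 lb.
ΣF_x = 0: O_x − T·cos61° = 0 → O_x = 1908.7 × 0.48481 = 925.4 lb.
ΣF_y = 0: O_y + T·sin61° − 1700 − 1100 = 0 → O_y = 2800 − 1908.7 × 0.87462 = 1131 lb.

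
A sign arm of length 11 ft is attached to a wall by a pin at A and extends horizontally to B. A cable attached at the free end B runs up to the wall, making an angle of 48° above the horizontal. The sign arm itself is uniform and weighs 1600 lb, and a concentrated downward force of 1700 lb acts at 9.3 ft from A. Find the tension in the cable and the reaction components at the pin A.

T = 3011 lb, A_x = 2014 lb, A_y = 1063 lb

ΣM about A: T·sin48°·11 − 1600·5.5 − 1700·9.3 = 0 → T = 24610/(11·0.743145) = 3010.55 ≈ 3011 lb.
ΣF_x = 0: A_x − T·cos48° = 0 → A_x = 3010.55 × 0.669131 = 2014 lb.
ΣF_y = 0: A_y + T·sin48° − 1600 − 1700 = 0 → A_y = 3300 − 3010.55 × 0.743145 = 1063 lb.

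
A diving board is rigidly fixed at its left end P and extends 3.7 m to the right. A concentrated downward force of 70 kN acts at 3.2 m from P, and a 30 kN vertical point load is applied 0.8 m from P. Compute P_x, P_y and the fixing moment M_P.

P_x = 0, P_y = 100.0 kN, M_P = 248.0 kN·m

ΣF_x = 0: P_x = 0.
ΣF_y = 0: P_y − 70 − 30 = 0 → P_y = 100.0 kN.
ΣM about P: M_P − 70·3.2 − 30·0.8 = 0 → M_P = 248.0 kN·m.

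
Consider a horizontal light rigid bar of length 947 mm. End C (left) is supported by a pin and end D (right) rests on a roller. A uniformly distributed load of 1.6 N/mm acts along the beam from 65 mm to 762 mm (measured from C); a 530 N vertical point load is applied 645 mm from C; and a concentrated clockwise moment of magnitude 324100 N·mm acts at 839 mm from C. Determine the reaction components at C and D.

Resultant of the distributed load: 1.6 × 697 = 1115.2 N at 413.5 mm from C.
ΣM about C: D_y·947 − (1.6·697)·413.5 − 530·645 − 324100 = 0 → D_y = 1127085.2/947 = 1190.16 ≈ 1190 N.
ΣF_y = 0: C_y + 1190.16 − 1.6·697 − 530 = 0 → C_y = 455.0 N.
ΣF_x = 0: no horizontal applied forces, so C_x = 0.

C_x = 0, C_y = 455.0 N, D_y = 1190 N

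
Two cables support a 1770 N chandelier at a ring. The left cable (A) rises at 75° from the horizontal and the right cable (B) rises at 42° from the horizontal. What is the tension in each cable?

ΣF_x = 0: −T_A·cos75° + T_B·cos42° = 0 → T_B = 0.348275·T_A.
ΣF_y = 0: T_A·sin75° + T_B·sin42° = 1770.
Substitute: T_A·(0.965926 + 0.348275·0.669131) = 1770 → T_A = 1476.27 ≈ 1476 N.
Then T_B = 0.348275 × 1476.27 = 514.1 N.

T_A = 1476 N, T_B = 514.1 N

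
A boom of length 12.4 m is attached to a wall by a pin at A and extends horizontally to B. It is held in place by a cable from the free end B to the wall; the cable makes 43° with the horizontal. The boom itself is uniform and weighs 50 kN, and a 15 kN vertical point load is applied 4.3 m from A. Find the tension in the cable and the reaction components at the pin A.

ΣM about A: T·sin43°·12.4 − 50·6.2 − 15·4.3 = 0 → T = 374.5/(12.4·0.681998) = 44.284 ≈ 44.28 kN.
ΣF_x = 0: A_x − T·cos43° = 0 → A_x = 44.284 × 0.731354 = 32.39 kN.
ΣF_y = 0: A_y + T·sin43° − 50 − 15 = 0 → A_y = 65 − 44.284 × 0.681998 = 34.80 kN.

T = 44.28 kN, A_x = 32.39 kN, A_y = 34.80 kN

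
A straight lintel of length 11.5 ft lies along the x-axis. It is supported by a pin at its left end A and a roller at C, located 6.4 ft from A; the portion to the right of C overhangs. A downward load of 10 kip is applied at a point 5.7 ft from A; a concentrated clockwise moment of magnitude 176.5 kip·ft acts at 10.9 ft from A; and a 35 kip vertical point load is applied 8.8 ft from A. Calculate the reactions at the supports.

ΣM about A: C_y·6.4 − 10·5.7 − 176.5 − 35·8.8 = 0 → C_y = 541.5/6.4 = 84.6094 ≈ 84.61 kip.
ΣF_y = 0: A_y + 84.6094 − 10 − 35 = 0 → A_y = -39.61 kip.
ΣF_x = 0: no horizontal applied forces, so A_x = 0.

A_x = 0, A_y = -39.61 kip, C_y = 84.61 kip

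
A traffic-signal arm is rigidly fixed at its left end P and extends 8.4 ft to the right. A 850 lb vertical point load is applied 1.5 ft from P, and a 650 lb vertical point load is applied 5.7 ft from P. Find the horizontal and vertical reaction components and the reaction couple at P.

ΣF_x = 0: P_x = 0.
ΣF_y = 0: P_y − 850 − 650 = 0 → P_y = 1500 lb.
ΣM about P: M_P − 850·1.5 − 650·5.7 = 0 → M_P = 4980 lb·ft.

P_x = 0, P_y = 1500 lb, M_P = 4980 lb·ft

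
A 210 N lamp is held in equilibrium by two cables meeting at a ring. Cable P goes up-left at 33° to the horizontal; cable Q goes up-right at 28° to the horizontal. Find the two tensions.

T_P = 212.0 N, T_Q = 201.4 N

ΣF_x = 0: −T_P·cos33° + T_Q·cos28° = 0 → T_Q = 0.949853·T_P.
ΣF_y = 0: T_P·sin33° + T_Q·sin28° = 210.
Substitute: T_P·(0.544639 + 0.949853·0.469472) = 210 → T_P = 211.999 ≈ 212.0 N.
Then T_Q = 0.949853 × 211.999 = 201.4 N.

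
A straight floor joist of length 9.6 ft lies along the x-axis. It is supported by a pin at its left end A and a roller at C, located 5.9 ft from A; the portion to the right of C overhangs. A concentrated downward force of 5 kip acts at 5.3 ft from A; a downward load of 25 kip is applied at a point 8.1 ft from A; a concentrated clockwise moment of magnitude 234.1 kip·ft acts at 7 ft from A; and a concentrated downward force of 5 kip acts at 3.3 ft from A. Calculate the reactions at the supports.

Moments about A: C_y·5.9 − 5·5.3 − 25·8.1 − 234.1 − 5·3.3 = 0 → C_y = 479.6/5.9 = 81.2881 ≈ 81.29 kip.
ΣF_y = 0: A_y + 81.2881 − 5 − 25 − 5 = 0 → A_y = -46.29 kip.
ΣF_x = 0: no horizontal applied forces, so A_x = 0.

A_x = 0, A_y = -46.29 kip, C_y = 81.29 kip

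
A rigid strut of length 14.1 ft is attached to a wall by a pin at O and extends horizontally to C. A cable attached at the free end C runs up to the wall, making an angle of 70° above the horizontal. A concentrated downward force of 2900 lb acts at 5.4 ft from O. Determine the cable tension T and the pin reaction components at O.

ΣM about O: T·sin70°·14.1 − 2900·5.4 = 0 → T = 15660/(14.1·0.939693) = 1181.92 ≈ 1182 lb.
ΣF_x = 0: O_x − T·cos70° = 0 → O_x = 1181.92 × 0.34202 = 404.2 lb.
ΣF_y = 0: O_y + T·sin70° − 2900 = 0 → O_y = 2900 − 1181.92 × 0.939693 = 1789 lb.

T = 1182 lb, O_x = 404.2 lb, O_y = 1789 lb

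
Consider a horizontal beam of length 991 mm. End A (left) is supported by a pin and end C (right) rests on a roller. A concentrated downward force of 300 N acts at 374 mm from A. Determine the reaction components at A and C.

Taking moments about A: C_y·991 − 300·374 = 0 → C_y = 112200/991 = 113.219 ≈ 113.2 N.
ΣF_y = 0: A_y + 113.219 − 300 = 0 → A_y = 186.8 N.
ΣF_x = 0: no horizontal applied forces, so A_x = 0.

A_x = 0, A_y = 186.8 N, C_y = 113.2 N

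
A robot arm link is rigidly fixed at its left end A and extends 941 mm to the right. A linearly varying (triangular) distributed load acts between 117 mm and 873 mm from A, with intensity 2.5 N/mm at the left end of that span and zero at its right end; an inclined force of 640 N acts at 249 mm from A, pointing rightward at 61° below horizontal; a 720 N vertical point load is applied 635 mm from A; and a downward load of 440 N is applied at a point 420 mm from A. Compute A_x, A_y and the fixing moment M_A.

Resultant of the triangular load: ½ × 2.5 × 756 = 945 N, acting at 369 mm from A (one-third of the span from the peak).
ΣF_x = 0: A_x + 640·cos61° = 0 → A_x = -310.3 N.
ΣF_y = 0: A_y − ½·2.5·756 − 640·sin61° − 720 − 440 = 0 → A_y = 2665 N.
ΣM about A: M_A − (½·2.5·756)·369 − 640·sin61°·249 − 720·635 − 440·420 = 0 → M_A = 1130000 N·mm.

A_x = -310.3 N, A_y = 2665 N, M_A = 1130000 N·mm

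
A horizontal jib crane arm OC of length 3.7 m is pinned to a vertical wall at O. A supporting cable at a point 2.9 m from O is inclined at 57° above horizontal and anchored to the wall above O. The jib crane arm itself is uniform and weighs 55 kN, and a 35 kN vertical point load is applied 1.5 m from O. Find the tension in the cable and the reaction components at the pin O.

ΣM about O: T·sin57°·2.9 − 55·1.85 − 35·1.5 = 0 → T = 154.25/(2.9·0.838671) = 63.4214 ≈ 63.42 kN.
ΣF_x = 0: O_x − T·cos57° = 0 → O_x = 63.4214 × 0.544639 = 34.54 kN.
ΣF_y = 0: O_y + T·sin57° − 55 − 35 = 0 → O_y = 90 − 63.4214 × 0.838671 = 36.81 kN.

T = 63.42 kN, O_x = 34.54 kN, O_y = 36.81 kN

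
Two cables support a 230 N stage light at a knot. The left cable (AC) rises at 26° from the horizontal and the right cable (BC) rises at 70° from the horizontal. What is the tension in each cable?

T_AC = 79.10 N, T_BC = 207.9 N

ΣF_x = 0: −T_AC·cos26° + T_BC·cos70° = 0 → T_BC = 2.6279·T_AC.
ΣF_y = 0: T_AC·sin26° + T_BC·sin70° = 230.
Substitute: T_AC·(0.438371 + 2.6279·0.939693) = 230 → T_AC = 79.0979 ≈ 79.10 N.
Then T_BC = 2.6279 × 79.0979 = 207.9 N.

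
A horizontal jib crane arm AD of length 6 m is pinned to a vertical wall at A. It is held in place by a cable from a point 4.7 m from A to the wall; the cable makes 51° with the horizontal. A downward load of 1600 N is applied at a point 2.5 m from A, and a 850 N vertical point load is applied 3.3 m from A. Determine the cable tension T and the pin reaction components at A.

T = 1863 N, A_x = 1172 N, A_y = 1002 N

ΣM about A: T·sin51°·4.7 − 1600·2.5 − 850·3.3 = 0 → T = 6805/(4.7·0.777146) = 1863.06 ≈ 1863 N.
ΣF_x = 0: A_x − T·cos51° = 0 → A_x = 1863.06 × 0.62932 = 1172 N.
ΣF_y = 0: A_y + T·sin51° − 1600 − 850 = 0 → A_y = 2450 − 1863.06 × 0.777146 = 1002 N.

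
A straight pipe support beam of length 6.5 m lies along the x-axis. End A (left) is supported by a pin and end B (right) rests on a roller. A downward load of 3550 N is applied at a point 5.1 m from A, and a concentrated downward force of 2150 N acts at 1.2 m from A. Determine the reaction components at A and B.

Taking moments about A: B_y·6.5 − 3550·5.1 − 2150·1.2 = 0 → B_y = 20685/6.5 = 3182.31 ≈ 3182 N.
ΣF_y = 0: A_y + 3182.31 − 3550 − 2150 = 0 → A_y = 2518 N.
ΣF_x = 0: no horizontal applied forces, so A_x = 0.

A_x = 0, A_y = 2518 N, B_y = 3182 N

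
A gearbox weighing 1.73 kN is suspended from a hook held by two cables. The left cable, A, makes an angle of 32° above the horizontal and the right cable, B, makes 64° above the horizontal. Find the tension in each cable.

T_A = 0.7626 kN, T_B = 1.475 kN

ΣF_x = 0: −T_A·cos32° + T_B·cos64° = 0 → T_B = 1.93454·T_A.
ΣF_y = 0: T_A·sin32° + T_B·sin64° = 1.73.
Substitute: T_A·(0.529919 + 1.93454·0.898794) = 1.73 → T_A = 0.762561 ≈ 0.7626 kN.
Then T_B = 1.93454 × 0.762561 = 1.475 kN.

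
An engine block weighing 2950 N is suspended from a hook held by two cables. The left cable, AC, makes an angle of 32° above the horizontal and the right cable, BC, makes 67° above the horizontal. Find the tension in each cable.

ΣF_x = 0: −T_AC·cos32° + T_BC·cos67° = 0 → T_BC = 2.17041·T_AC.
ΣF_y = 0: T_AC·sin32° + T_BC·sin67° = 2950.
Substitute: T_AC·(0.529919 + 2.17041·0.920505) = 2950 → T_AC = 1167.03 ≈ 1167 N.
Then T_BC = 2.17041 × 1167.03 = 2533 N.

T_AC = 1167 N, T_BC = 2533 N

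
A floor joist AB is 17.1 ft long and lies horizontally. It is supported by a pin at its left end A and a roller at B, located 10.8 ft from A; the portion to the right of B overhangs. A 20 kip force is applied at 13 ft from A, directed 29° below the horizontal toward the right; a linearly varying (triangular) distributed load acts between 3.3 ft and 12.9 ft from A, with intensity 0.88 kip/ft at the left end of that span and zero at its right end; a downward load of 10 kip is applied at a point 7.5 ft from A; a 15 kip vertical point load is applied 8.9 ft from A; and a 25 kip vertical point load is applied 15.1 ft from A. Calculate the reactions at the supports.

Resultant of the triangular load: ½ × 0.88 × 9.6 = 4.224 kip, acting at 6.5 ft from A (one-third of the span from the peak).
Moments about A: B_y·10.8 − 20·sin29°·13 − (½·0.88·9.6)·6.5 − 10·7.5 − 15·8.9 − 25·15.1 = 0 → B_y = 739.507/10.8 = 68.4729 ≈ 68.47 kip.
ΣF_y = 0: A_y + 68.4729 − 20·sin29° − ½·0.88·9.6 − 10 − 15 − 25 = 0 → A_y = -4.553 kip.
ΣF_x = 0: A_x + 20·cos29° = 0 → A_x = -17.49 kip.

A_x = -17.49 kip, A_y = -4.553 kip, B_y = 68.47 kip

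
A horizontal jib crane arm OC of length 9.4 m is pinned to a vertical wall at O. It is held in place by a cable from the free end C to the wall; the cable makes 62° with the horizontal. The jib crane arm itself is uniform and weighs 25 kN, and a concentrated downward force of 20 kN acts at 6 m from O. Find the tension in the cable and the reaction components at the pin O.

ΣM about O: T·sin62°·9.4 − 25·4.7 − 20·6 = 0 → T = 237.5/(9.4·0.882948) = 28.6155 ≈ 28.62 kN.
ΣF_x = 0: O_x − T·cos62° = 0 → O_x = 28.6155 × 0.469472 = 13.43 kN.
ΣF_y = 0: O_y + T·sin62° − 25 − 20 = 0 → O_y = 45 − 28.6155 × 0.882948 = 19.73 kN.

T = 28.62 kN, O_x = 13.43 kN, O_y = 19.73 kN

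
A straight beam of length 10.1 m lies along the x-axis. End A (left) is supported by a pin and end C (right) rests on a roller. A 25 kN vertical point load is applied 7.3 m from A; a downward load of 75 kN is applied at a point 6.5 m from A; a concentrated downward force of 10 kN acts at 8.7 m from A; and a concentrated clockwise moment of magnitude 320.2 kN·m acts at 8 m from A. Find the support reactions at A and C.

ΣM about A: C_y·10.1 − 25·7.3 − 75·6.5 − 10·8.7 − 320.2 = 0 → C_y = 1077.2/10.1 = 106.653 ≈ 106.7 kN.
ΣF_y = 0: A_y + 106.653 − 25 − 75 − 10 = 0 → A_y = 3.347 kN.
ΣF_x = 0: no horizontal applied forces, so A_x = 0.

A_x = 0, A_y = 3.347 kN, C_y = 106.7 kN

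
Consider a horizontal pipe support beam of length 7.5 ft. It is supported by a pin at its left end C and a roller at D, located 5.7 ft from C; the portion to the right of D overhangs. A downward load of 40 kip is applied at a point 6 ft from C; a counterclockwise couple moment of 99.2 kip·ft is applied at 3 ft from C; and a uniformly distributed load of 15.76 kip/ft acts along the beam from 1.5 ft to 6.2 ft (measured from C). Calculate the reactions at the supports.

Resultant of the distributed load: 15.76 × 4.7 = 74.072 kip at 3.85 ft from C.
ΣM about C: D_y·5.7 − 40·6 + 99.2 − (15.76·4.7)·3.85 = 0 → D_y = 425.9772/5.7 = 74.7328 ≈ 74.73 kip.
ΣF_y = 0: C_y + 74.7328 − 40 − 15.76·4.7 = 0 → C_y = 39.34 kip.
ΣF_x = 0: no horizontal applied forces, so C_x = 0.

C_x = 0, C_y = 39.34 kip, D_y = 74.73 kip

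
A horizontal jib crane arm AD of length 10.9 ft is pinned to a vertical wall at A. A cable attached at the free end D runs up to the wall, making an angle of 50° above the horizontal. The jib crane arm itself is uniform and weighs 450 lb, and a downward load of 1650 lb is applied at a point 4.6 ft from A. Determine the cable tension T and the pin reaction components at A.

T = 1203 lb, A_x = 773.1 lb, A_y = 1179 lb

ΣM about A: T·sin50°·10.9 − 450·5.45 − 1650·4.6 = 0 → T = 10042.5/(10.9·0.766044) = 1202.71 ≈ 1203 lb.
ΣF_x = 0: A_x − T·cos50° = 0 → A_x = 1202.71 × 0.642788 = 773.1 lb.
ΣF_y = 0: A_y + T·sin50° − 450 − 1650 = 0 → A_y = 2100 − 1202.71 × 0.766044 = 1179 lb.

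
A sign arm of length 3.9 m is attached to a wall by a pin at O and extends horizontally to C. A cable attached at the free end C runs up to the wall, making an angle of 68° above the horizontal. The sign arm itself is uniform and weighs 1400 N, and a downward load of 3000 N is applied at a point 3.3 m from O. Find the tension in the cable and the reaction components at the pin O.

ΣM about O: T·sin68°·3.9 − 1400·1.95 − 3000·3.3 = 0 → T = 12630/(3.9·0.927184) = 3492.79 ≈ 3493 N.
ΣF_x = 0: O_x − T·cos68° = 0 → O_x = 3492.79 × 0.374607 = 1308 N.
ΣF_y = 0: O_y + T·sin68° − 1400 − 3000 = 0 → O_y = 4400 − 3492.79 × 0.927184 = 1162 N.

T = 3493 N, O_x = 1308 N, O_y = 1162 N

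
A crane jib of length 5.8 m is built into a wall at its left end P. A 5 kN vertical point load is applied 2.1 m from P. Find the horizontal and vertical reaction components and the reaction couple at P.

ΣF_x = 0: P_x = 0.
ΣF_y = 0: P_y − 5 = 0 → P_y = 5.000 kN.
ΣM about P: M_P − 5·2.1 = 0 → M_P = 10.50 kN·m.

P_x = 0, P_y = 5.000 kN, M_P = 10.50 kN·m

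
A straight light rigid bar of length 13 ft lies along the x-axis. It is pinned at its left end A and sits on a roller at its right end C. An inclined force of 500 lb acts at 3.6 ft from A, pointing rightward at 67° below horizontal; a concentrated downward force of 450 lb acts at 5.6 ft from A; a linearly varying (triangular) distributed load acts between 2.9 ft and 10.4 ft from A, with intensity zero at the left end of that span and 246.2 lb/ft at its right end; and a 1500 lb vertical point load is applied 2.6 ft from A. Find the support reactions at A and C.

A_x = -195.4 lb, A_y = 2151 lb, C_y = 1182 lb

Resultant of the triangular load: ½ × 246.2 × 7.5 = 923.25 lb, acting at 7.9 ft from A (one-third of the span from the peak).
Moments about A: C_y·13 − 500·sin67°·3.6 − 450·5.6 − (½·246.2·7.5)·7.9 − 1500·2.6 = 0 → C_y = 15370.6/13 = 1182.35 ≈ 1182 lb.
ΣF_y = 0: A_y + 1182.35 − 500·sin67° − 450 − ½·246.2·7.5 − 1500 = 0 → A_y = 2151 lb.
ΣF_x = 0: A_x + 500·cos67° = 0 → A_x = -195.4 lb.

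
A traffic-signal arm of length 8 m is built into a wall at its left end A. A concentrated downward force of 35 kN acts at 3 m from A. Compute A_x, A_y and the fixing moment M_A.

A_x = 0, A_y = 35.00 kN, M_A = 105.0 kN·m

ΣF_x = 0: A_x = 0.
ΣF_y = 0: A_y − 35 = 0 → A_y = 35.00 kN.
ΣM about A: M_A − 35·3 = 0 → M_A = 105.0 kN·m.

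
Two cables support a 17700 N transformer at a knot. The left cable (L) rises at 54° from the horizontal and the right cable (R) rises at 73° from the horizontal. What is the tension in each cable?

T_L = 6480 N, T_R = 13030 N

ΣF_x = 0: −T_L·cos54° + T_R·cos73° = 0 → T_R = 2.0104·T_L.
ΣF_y = 0: T_L·sin54° + T_R·sin73° = 17700.
Substitute: T_L·(0.809017 + 2.0104·0.956305) = 17700 → T_L = 6479.78 ≈ 6480 N.
Then T_R = 2.0104 × 6479.78 = 13030 N.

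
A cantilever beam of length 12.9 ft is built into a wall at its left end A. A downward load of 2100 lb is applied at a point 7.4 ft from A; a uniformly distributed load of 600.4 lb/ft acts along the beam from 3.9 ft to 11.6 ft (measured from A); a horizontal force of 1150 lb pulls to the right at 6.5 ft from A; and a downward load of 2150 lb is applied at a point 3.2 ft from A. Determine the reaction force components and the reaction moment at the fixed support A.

A_x = -1150 lb, A_y = 8873 lb, M_A = 58250 lb·ft

Resultant of the distributed load: 600.4 × 7.7 = 4623.08 lb at 7.75 ft from A.
ΣF_x = 0: A_x + 1150 = 0 → A_x = -1150 lb.
ΣF_y = 0: A_y − 2100 − 600.4·7.7 − 2150 = 0 → A_y = 8873 lb.
ΣM about A: M_A − 2100·7.4 − (600.4·7.7)·7.75 − 2150·3.2 = 0 → M_A = 58250 lb·ft.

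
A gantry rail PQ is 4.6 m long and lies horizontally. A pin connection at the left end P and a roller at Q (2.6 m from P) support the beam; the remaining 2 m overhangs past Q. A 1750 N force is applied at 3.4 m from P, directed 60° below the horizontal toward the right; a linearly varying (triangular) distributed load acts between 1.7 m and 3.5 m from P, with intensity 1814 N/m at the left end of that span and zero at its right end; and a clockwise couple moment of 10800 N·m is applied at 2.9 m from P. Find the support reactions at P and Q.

Resultant of the triangular load: ½ × 1814 × 1.8 = 1632.6 N, acting at 2.3 m from P (one-third of the span from the peak).
ΣM about P: Q_y·2.6 − 1750·sin60°·3.4 − (½·1814·1.8)·2.3 − 10800 = 0 → Q_y = 19707.8/2.6 = 7579.92 ≈ 7580 N.
ΣF_y = 0: P_y + 7579.92 − 1750·sin60° − ½·1814·1.8 = 0 → P_y = -4432 N.
ΣF_x = 0: P_x + 1750·cos60° = 0 → P_x = -875.0 N.

P_x = -875.0 N, P_y = -4432 N, Q_y = 7580 N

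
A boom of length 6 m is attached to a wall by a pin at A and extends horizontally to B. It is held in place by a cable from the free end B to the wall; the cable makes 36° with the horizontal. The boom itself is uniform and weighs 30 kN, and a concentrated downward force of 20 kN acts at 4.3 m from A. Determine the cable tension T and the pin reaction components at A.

ΣM about A: T·sin36°·6 − 30·3 − 20·4.3 = 0 → T = 176/(6·0.587785) = 49.9049 ≈ 49.90 kN.
ΣF_x = 0: A_x − T·cos36° = 0 → A_x = 49.9049 × 0.809017 = 40.37 kN.
ΣF_y = 0: A_y + T·sin36° − 30 − 20 = 0 → A_y = 50 − 49.9049 × 0.587785 = 20.67 kN.

T = 49.90 kN, A_x = 40.37 kN, A_y = 20.67 kN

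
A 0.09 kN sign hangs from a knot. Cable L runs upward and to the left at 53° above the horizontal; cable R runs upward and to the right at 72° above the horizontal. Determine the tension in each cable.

ΣF_x = 0: −T_L·cos53° + T_R·cos72° = 0 → T_R = 1.94751·T_L.
ΣF_y = 0: T_L·sin53° + T_R·sin72° = 0.09.
Substitute: T_L·(0.798636 + 1.94751·0.951057) = 0.09 → T_L = 0.0339516 ≈ 0.03395 kN.
Then T_R = 1.94751 × 0.0339516 = 0.06612 kN.

T_L = 0.03395 kN, T_R = 0.06612 kN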